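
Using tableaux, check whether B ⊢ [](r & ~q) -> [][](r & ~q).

No, not valid

Tableau for the negation ~([](r & ~q) -> [][](r & ~q)):
1. ~([](r & ~q) -> [][](r & ~q)), 0
2. [](r & ~q), 0   [~->-rule on 1]
3. ~[][](r & ~q), 0   [~->-rule on 1]
4. r & ~q, 0   [[]-rule on 2 via 0R0]
5. r, 0   [&-rule on 4]
6. ~q, 0   [&-rule on 4]
7. ~[](r & ~q), 1   [~[]-rule on 3: fresh world 1, 0R1]
8. r & ~q, 1   [[]-rule on 2 via 0R1]
9. r, 1   [&-rule on 8]
10. ~q, 1   [&-rule on 8]
11. ~(r & ~q), 2   [~[]-rule on 7: fresh world 2, 1R2]
12. q, 2   [~&-rule on 11 (branches; this branch)]
Accessibility: 0R0, 0R1, 1R0, 1R1, 1R2, 2R1, 2R2
The negation has an open branch (countermodel exists).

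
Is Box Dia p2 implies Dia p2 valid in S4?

Tableau for the negation not (Box Dia p2 implies Dia p2):
1. not (Box Dia p2 implies Dia p2), w0
2. Box Dia p2, w0
3. not Dia p2, w0
4. Dia p2, w0
5. not p2, w0
6. p2, w1
7. Dia p2, w1
8. not p2, w1
Accessibility: w0Rw0, w0Rw1, w1Rw1
Branch closes: p2 and not p2 both at w1.
All branches of the negation close; one closing branch shown above.

Yes, valid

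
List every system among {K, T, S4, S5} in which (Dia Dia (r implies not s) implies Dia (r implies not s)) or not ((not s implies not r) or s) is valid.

S4, S5

T-tableau for the negation not ((Dia Dia (r implies not s) implies Dia (r implies not s)) or not ((not s implies not r) or s)):
1. not ((Dia Dia (r implies not s) implies Dia (r implies not s)) or not ((not s implies not r) or s)), 0
2. not (Dia Dia (r implies not s) implies Dia (r implies not s)), 0
3. (not s implies not r) or s, 0
4. Dia Dia (r implies not s), 0
5. not Dia (r implies not s), 0
6. not (r implies not s), 0
7. r, 0
8. s, 0
9. Dia (r implies not s), 1
10. not (r implies not s), 1
11. r, 1
12. s, 1
13. r implies not s, 2
14. not s, 2
Accessibility: 0R0, 0R1, 1R1, 1R2, 2R2
Complete open branch: countermodel on a T-frame, so not valid in T, nor in K (the same frame is also a K-frame).
S4-tableau for the negation not ((Dia Dia (r implies not s) implies Dia (r implies not s)) or not ((not s implies not r) or s)):
1. not ((Dia Dia (r implies not s) implies Dia (r implies not s)) or not ((not s implies not r) or s)), 0
2. not (Dia Dia (r implies not s) implies Dia (r implies not s)), 0
3. (not s implies not r) or s, 0
4. Dia Dia (r implies not s), 0
5. not Dia (r implies not s), 0
6. not (r implies not s), 0
7. r, 0
8. s, 0
9. not s implies not r, 0
10. Dia (r implies not s), 1
11. not (r implies not s), 1
12. r, 1
13. s, 1
14. r implies not s, 2
15. not (r implies not s), 2
16. r, 2
17. s, 2
18. not s, 2
Accessibility: 0R0, 0R1, 0R2, 1R1, 1R2, 2R2
Branch closes: s and not s both at 2.
Every branch closes (one shown): valid in S4, hence also in S5 (every theorem of S4 is a theorem of S5).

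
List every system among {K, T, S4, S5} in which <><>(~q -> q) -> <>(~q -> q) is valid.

S4, S5

S4-tableau for the negation ~(<><>(~q -> q) -> <>(~q -> q)):
1. ~(<><>(~q -> q) -> <>(~q -> q)), u
2. <><>(~q -> q), u
3. ~<>(~q -> q), u
4. ~(~q -> q), u
5. ~q, u
6. <>(~q -> q), v
7. ~(~q -> q), v
8. ~q, v
9. ~q -> q, w
10. ~(~q -> q), w
11. ~q, w
12. q, w
Accessibility: uRu, uRv, uRw, vRv, vRw, wRw
Branch closes: q and ~q both at w.
Every branch closes (one shown): valid in S4, hence also in S5 (every theorem of S4 is a theorem of S5).
T-tableau for the negation ~(<><>(~q -> q) -> <>(~q -> q)):
1. ~(<><>(~q -> q) -> <>(~q -> q)), u
2. <><>(~q -> q), u
3. ~<>(~q -> q), u
4. ~(~q -> q), u
5. ~q, u
6. <>(~q -> q), v
7. ~(~q -> q), v
8. ~q, v
9. ~q -> q, w
10. q, w
Accessibility: uRu, uRv, vRv, vRw, wRw
Complete open branch: countermodel on a T-frame, so not valid in T, nor in K (the same frame is also a K-frame).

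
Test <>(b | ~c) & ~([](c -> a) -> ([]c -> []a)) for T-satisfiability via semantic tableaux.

No, unsatisfiable

1. <>(b | ~c) & ~([](c -> a) -> ([]c -> []a)), w0
2. <>(b | ~c), w0
3. ~([](c -> a) -> ([]c -> []a)), w0
4. [](c -> a), w0
5. ~([]c -> []a), w0
6. []c, w0
7. ~[]a, w0
8. c -> a, w0
9. c, w0
10. a, w0
11. b | ~c, w1
12. c -> a, w1
13. c, w1
14. b, w1
15. a, w1
16. ~a, w2
17. c -> a, w2
18. c, w2
19. a, w2
Accessibility: w0Rw0, w0Rw1, w0Rw2, w1Rw1, w2Rw2
Branch closes: a and ~a both at w2.
All branches of the tableau close; one closing branch shown above.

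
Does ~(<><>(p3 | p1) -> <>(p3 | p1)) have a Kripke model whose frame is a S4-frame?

1. ~(<><>(p3 | p1) -> <>(p3 | p1)), w0
2. <><>(p3 | p1), w0   [~->-rule on 1]
3. ~<>(p3 | p1), w0   [~->-rule on 1]
4. ~(p3 | p1), w0   [~<>-rule on 3 via w0Rw0]
5. ~p3, w0   [~|-rule on 4]
6. ~p1, w0   [~|-rule on 4]
7. <>(p3 | p1), w1   [<>-rule on 2: fresh world w1, w0Rw1]
8. ~(p3 | p1), w1   [~<>-rule on 3 via w0Rw1]
9. ~p3, w1   [~|-rule on 8]
10. ~p1, w1   [~|-rule on 8]
11. p3 | p1, w2   [<>-rule on 7: fresh world w2, w1Rw2]
12. ~(p3 | p1), w2   [~<>-rule on 3 via w0Rw2]
13. ~p3, w2   [~|-rule on 12]
14. ~p1, w2   [~|-rule on 12]
15. p1, w2   [|-rule on 11 (branches; this branch)]
Accessibility: w0Rw0, w0Rw1, w0Rw2, w1Rw1, w1Rw2, w2Rw2
Branch closes: p1 and ~p1 both at w2.
(One branch shown.) All branches close.

Unsatisfiable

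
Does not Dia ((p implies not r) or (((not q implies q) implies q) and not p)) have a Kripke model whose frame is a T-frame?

1. not Dia ((p implies not r) or (((not q implies q) implies q) and not p)), 0
2. not ((p implies not r) or (((not q implies q) implies q) and not p)), 0   [neg-Dia-rule on 1 via 0R0]
3. not (p implies not r), 0   [neg-or-rule on 2]
4. not (((not q implies q) implies q) and not p), 0   [neg-or-rule on 2]
5. p, 0   [neg-implies-rule on 3]
6. r, 0   [neg-implies-rule on 3]
Accessibility: 0R0

Satisfiable (open branch found)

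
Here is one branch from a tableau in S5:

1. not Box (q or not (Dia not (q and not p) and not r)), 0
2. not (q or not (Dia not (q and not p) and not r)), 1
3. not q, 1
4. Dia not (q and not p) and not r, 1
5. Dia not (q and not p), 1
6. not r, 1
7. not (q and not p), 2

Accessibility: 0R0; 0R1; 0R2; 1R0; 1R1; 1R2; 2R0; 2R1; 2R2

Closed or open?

There is no literal clash: for every atom and world, at most one sign appears.

Not closed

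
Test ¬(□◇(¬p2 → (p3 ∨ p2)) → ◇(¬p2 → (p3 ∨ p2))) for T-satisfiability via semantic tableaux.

Unsatisfiable

1. ¬(□◇(¬p2 → (p3 ∨ p2)) → ◇(¬p2 → (p3 ∨ p2))), u
2. □◇(¬p2 → (p3 ∨ p2)), u
3. ¬◇(¬p2 → (p3 ∨ p2)), u
4. ◇(¬p2 → (p3 ∨ p2)), u
5. ¬(¬p2 → (p3 ∨ p2)), u
6. ¬p2, u
7. ¬(p3 ∨ p2), u
8. ¬p3, u
9. ¬p2 → (p3 ∨ p2), v
10. ◇(¬p2 → (p3 ∨ p2)), v
11. ¬(¬p2 → (p3 ∨ p2)), v
12. ¬p2, v
13. ¬(p3 ∨ p2), v
14. ¬p3, v
15. p3 ∨ p2, v
16. p2, v
Accessibility: uRu, uRv, vRv
Branch closes: p2 and ¬p2 both at v.
All branches of the tableau close; one closing branch shown above.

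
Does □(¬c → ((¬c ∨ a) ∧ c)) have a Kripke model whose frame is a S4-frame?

Yes, satisfiable

1. □(¬c → ((¬c ∨ a) ∧ c)), 0
2. ¬c → ((¬c ∨ a) ∧ c), 0   [□-rule on 1 via 0R0]
3. (¬c ∨ a) ∧ c, 0   [→-rule on 2 (branches; this branch)]
4. ¬c ∨ a, 0   [∧-rule on 3]
5. c, 0   [∧-rule on 3]
6. a, 0   [∨-rule on 4 (branches; this branch)]
Accessibility: 0R0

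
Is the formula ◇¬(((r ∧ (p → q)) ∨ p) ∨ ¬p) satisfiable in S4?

1. ◇¬(((r ∧ (p → q)) ∨ p) ∨ ¬p), u
2. ¬(((r ∧ (p → q)) ∨ p) ∨ ¬p), v   [◇-rule on 1: fresh world v, uRv]
3. ¬((r ∧ (p → q)) ∨ p), v   [¬∨-rule on 2]
4. p, v   [¬∨-rule on 2]
5. ¬(r ∧ (p → q)), v   [¬∨-rule on 3]
6. ¬p, v   [¬∨-rule on 3]
Accessibility: uRu, uRv, vRv
Branch closes: p and ¬p both at v.
(One branch shown.) All branches close.

Unsatisfiable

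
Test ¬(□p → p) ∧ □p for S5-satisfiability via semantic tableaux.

1. ¬(□p → p) ∧ □p, u
2. ¬(□p → p), u
3. □p, u
4. ¬p, u
5. p, u
Accessibility: uRu
Branch closes: p and ¬p both at u.
(One branch shown.) All branches close.

Unsatisfiable (every branch closes)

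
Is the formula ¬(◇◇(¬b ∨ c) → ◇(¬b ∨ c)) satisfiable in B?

Yes, satisfiable

1. ¬(◇◇(¬b ∨ c) → ◇(¬b ∨ c)), 0
2. ◇◇(¬b ∨ c), 0   [¬→-rule on 1]
3. ¬◇(¬b ∨ c), 0   [¬→-rule on 1]
4. ¬(¬b ∨ c), 0   [¬◇-rule on 3 via 0R0]
5. b, 0   [¬∨-rule on 4]
6. ¬c, 0   [¬∨-rule on 4]
7. ◇(¬b ∨ c), 1   [◇-rule on 2: fresh world 1, 0R1]
8. ¬(¬b ∨ c), 1   [¬◇-rule on 3 via 0R1]
9. b, 1   [¬∨-rule on 8]
10. ¬c, 1   [¬∨-rule on 8]
11. ¬b ∨ c, 2   [◇-rule on 7: fresh world 2, 1R2]
12. c, 2   [∨-rule on 11 (branches; this branch)]
Accessibility: 0R0, 0R1, 1R0, 1R1, 1R2, 2R1, 2R2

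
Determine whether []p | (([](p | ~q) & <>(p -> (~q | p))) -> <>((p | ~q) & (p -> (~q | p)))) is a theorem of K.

Tableau for the negation ~([]p | (([](p | ~q) & <>(p -> (~q | p))) -> <>((p | ~q) & (p -> (~q | p))))):
1. ~([]p | (([](p | ~q) & <>(p -> (~q | p))) -> <>((p | ~q) & (p -> (~q | p))))), 0
2. ~[]p, 0
3. ~(([](p | ~q) & <>(p -> (~q | p))) -> <>((p | ~q) & (p -> (~q | p)))), 0
4. [](p | ~q) & <>(p -> (~q | p)), 0
5. ~<>((p | ~q) & (p -> (~q | p))), 0
6. [](p | ~q), 0
7. <>(p -> (~q | p)), 0
8. ~p, 1
9. ~((p | ~q) & (p -> (~q | p))), 1
10. p | ~q, 1
11. ~(p | ~q), 1
12. q, 1
13. ~q, 1
Accessibility: 0R1
Branch closes: q and ~q both at 1.
Every branch of the negation's tableau closes; the branch above is one of them.

Valid in K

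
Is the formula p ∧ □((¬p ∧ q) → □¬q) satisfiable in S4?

1. p ∧ □((¬p ∧ q) → □¬q), u
2. p, u
3. □((¬p ∧ q) → □¬q), u
4. (¬p ∧ q) → □¬q, u
5. □¬q, u
6. ¬q, u
Accessibility: uRu

Yes, satisfiable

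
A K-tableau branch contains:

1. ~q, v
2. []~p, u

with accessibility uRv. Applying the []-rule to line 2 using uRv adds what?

~p, v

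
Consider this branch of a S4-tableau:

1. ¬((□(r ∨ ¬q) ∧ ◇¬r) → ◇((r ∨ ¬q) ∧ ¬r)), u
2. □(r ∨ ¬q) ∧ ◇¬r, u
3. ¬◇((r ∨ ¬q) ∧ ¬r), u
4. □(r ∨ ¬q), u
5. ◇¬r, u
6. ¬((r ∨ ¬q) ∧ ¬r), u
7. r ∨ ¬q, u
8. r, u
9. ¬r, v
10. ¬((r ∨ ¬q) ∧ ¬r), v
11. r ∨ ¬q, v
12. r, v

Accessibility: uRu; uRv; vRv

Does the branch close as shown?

Closed

Both r and ¬r appear at v.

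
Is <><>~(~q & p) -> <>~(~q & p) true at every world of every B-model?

No, not valid

Tableau for the negation ~(<><>~(~q & p) -> <>~(~q & p)):
1. ~(<><>~(~q & p) -> <>~(~q & p)), u
2. <><>~(~q & p), u   [~->-rule on 1]
3. ~<>~(~q & p), u   [~->-rule on 1]
4. ~q & p, u   [~<>-rule on 3 via uRu]
5. ~q, u   [&-rule on 4]
6. p, u   [&-rule on 4]
7. <>~(~q & p), v   [<>-rule on 2: fresh world v, uRv]
8. ~q & p, v   [~<>-rule on 3 via uRv]
9. ~q, v   [&-rule on 8]
10. p, v   [&-rule on 8]
11. ~(~q & p), w   [<>-rule on 7: fresh world w, vRw]
12. ~p, w   [~&-rule on 11 (branches; this branch)]
Accessibility: uRu, uRv, vRu, vRv, vRw, wRv, wRw
The negation has an open branch (countermodel exists).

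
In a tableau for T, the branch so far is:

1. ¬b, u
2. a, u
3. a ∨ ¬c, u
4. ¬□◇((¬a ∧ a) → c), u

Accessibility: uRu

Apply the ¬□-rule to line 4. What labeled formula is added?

a fresh world v with uRv, and ¬◇((¬a ∧ a) → c) at v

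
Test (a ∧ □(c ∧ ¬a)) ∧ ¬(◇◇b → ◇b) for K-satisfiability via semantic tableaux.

Satisfiable

1. (a ∧ □(c ∧ ¬a)) ∧ ¬(◇◇b → ◇b), w0
2. a ∧ □(c ∧ ¬a), w0   [∧-rule on 1]
3. ¬(◇◇b → ◇b), w0   [∧-rule on 1]
4. a, w0   [∧-rule on 2]
5. □(c ∧ ¬a), w0   [∧-rule on 2]
6. ◇◇b, w0   [¬→-rule on 3]
7. ¬◇b, w0   [¬→-rule on 3]
8. ◇b, w1   [◇-rule on 6: fresh world w1, w0Rw1]
9. c ∧ ¬a, w1   [□-rule on 5 via w0Rw1]
10. c, w1   [∧-rule on 9]
11. ¬a, w1   [∧-rule on 9]
12. ¬b, w1   [¬◇-rule on 7 via w0Rw1]
13. b, w2   [◇-rule on 8: fresh world w2, w1Rw2]
Accessibility: w0Rw1, w1Rw2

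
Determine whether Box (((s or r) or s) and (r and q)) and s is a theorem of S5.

Tableau for the negation not (Box (((s or r) or s) and (r and q)) and s):
1. not (Box (((s or r) or s) and (r and q)) and s), w0
2. not s, w0
Accessibility: w0Rw0
The negation has an open branch (countermodel exists).

Invalid (countermodel exists)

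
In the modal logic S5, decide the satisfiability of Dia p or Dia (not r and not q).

Satisfiable

1. Dia p or Dia (not r and not q), w0
2. Dia (not r and not q), w0
3. not r and not q, w1
4. not r, w1
5. not q, w1
Accessibility: w0Rw0, w0Rw1, w1Rw0, w1Rw1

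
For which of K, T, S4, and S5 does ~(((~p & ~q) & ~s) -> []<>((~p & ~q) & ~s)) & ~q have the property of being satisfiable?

K, T, S4

S4-tableau for the formula:
1. ~(((~p & ~q) & ~s) -> []<>((~p & ~q) & ~s)) & ~q, 0
2. ~(((~p & ~q) & ~s) -> []<>((~p & ~q) & ~s)), 0
3. ~q, 0
4. (~p & ~q) & ~s, 0
5. ~[]<>((~p & ~q) & ~s), 0
6. ~p & ~q, 0
7. ~s, 0
8. ~p, 0
9. ~<>((~p & ~q) & ~s), 1
10. ~((~p & ~q) & ~s), 1
11. s, 1
Accessibility: 0R0, 0R1, 1R1
Complete open branch: satisfiable in S4, hence also in K, T (this S4-model is also a K-model and a T-model).
S5-tableau for the formula:
1. ~(((~p & ~q) & ~s) -> []<>((~p & ~q) & ~s)) & ~q, 0
2. ~(((~p & ~q) & ~s) -> []<>((~p & ~q) & ~s)), 0
3. ~q, 0
4. (~p & ~q) & ~s, 0
5. ~[]<>((~p & ~q) & ~s), 0
6. ~p & ~q, 0
7. ~s, 0
8. ~p, 0
9. ~<>((~p & ~q) & ~s), 1
10. ~((~p & ~q) & ~s), 0
11. ~((~p & ~q) & ~s), 1
12. ~(~p & ~q), 0
13. s, 1
14. q, 0
Accessibility: 0R0, 0R1, 1R0, 1R1
Branch closes: q and ~q both at 0.
Every branch closes (one shown): unsatisfiable in S5.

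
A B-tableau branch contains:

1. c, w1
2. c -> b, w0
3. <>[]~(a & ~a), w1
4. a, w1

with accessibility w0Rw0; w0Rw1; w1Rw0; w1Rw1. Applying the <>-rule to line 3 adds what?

a fresh world w2 with w1Rw2, and []~(a & ~a) at w2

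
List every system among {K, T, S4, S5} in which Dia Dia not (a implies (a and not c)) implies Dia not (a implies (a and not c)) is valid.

S4, S5

T-tableau for the negation not (Dia Dia not (a implies (a and not c)) implies Dia not (a implies (a and not c))):
1. not (Dia Dia not (a implies (a and not c)) implies Dia not (a implies (a and not c))), w0
2. Dia Dia not (a implies (a and not c)), w0   [neg-implies-rule on 1]
3. not Dia not (a implies (a and not c)), w0   [neg-implies-rule on 1]
4. a implies (a and not c), w0   [neg-Dia-rule on 3 via w0Rw0]
5. a and not c, w0   [implies-rule on 4 (branches; this branch)]
6. a, w0   [and-rule on 5]
7. not c, w0   [and-rule on 5]
8. Dia not (a implies (a and not c)), w1   [Dia-rule on 2: fresh world w1, w0Rw1]
9. a implies (a and not c), w1   [neg-Dia-rule on 3 via w0Rw1]
10. a and not c, w1   [implies-rule on 9 (branches; this branch)]
11. a, w1   [and-rule on 10]
12. not c, w1   [and-rule on 10]
13. not (a implies (a and not c)), w2   [Dia-rule on 8: fresh world w2, w1Rw2]
14. a, w2   [neg-implies-rule on 13]
15. not (a and not c), w2   [neg-implies-rule on 13]
16. c, w2   [neg-and-rule on 15 (branches; this branch)]
Accessibility: w0Rw0, w0Rw1, w1Rw1, w1Rw2, w2Rw2
Complete open branch: countermodel on a T-frame, so not valid in T, nor in K (the same frame is also a K-frame).
S4-tableau for the negation not (Dia Dia not (a implies (a and not c)) implies Dia not (a implies (a and not c))):
1. not (Dia Dia not (a implies (a and not c)) implies Dia not (a implies (a and not c))), w0
2. Dia Dia not (a implies (a and not c)), w0   [neg-implies-rule on 1]
3. not Dia not (a implies (a and not c)), w0   [neg-implies-rule on 1]
4. a implies (a and not c), w0   [neg-Dia-rule on 3 via w0Rw0]
5. a and not c, w0   [implies-rule on 4 (branches; this branch)]
6. a, w0   [and-rule on 5]
7. not c, w0   [and-rule on 5]
8. Dia not (a implies (a and not c)), w1   [Dia-rule on 2: fresh world w1, w0Rw1]
9. a implies (a and not c), w1   [neg-Dia-rule on 3 via w0Rw1]
10. a and not c, w1   [implies-rule on 9 (branches; this branch)]
11. a, w1   [and-rule on 10]
12. not c, w1   [and-rule on 10]
13. not (a implies (a and not c)), w2   [Dia-rule on 8: fresh world w2, w1Rw2]
14. a, w2   [neg-implies-rule on 13]
15. not (a and not c), w2   [neg-implies-rule on 13]
16. a implies (a and not c), w2   [neg-Dia-rule on 3 via w0Rw2]
17. c, w2   [neg-and-rule on 15 (branches; this branch)]
18. a and not c, w2   [implies-rule on 16 (branches; this branch)]
19. not c, w2   [and-rule on 18]
Accessibility: w0Rw0, w0Rw1, w0Rw2, w1Rw1, w1Rw2, w2Rw2
Branch closes: c and not c both at w2.
Every branch closes (one shown): valid in S4, hence also in S5 (every theorem of S4 is a theorem of S5).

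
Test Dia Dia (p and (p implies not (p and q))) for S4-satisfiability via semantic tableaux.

1. Dia Dia (p and (p implies not (p and q))), 0
2. Dia (p and (p implies not (p and q))), 1
3. p and (p implies not (p and q)), 2
4. p, 2
5. p implies not (p and q), 2
6. not (p and q), 2
7. not q, 2
Accessibility: 0R0, 0R1, 0R2, 1R1, 1R2, 2R2

Satisfiable (open branch found)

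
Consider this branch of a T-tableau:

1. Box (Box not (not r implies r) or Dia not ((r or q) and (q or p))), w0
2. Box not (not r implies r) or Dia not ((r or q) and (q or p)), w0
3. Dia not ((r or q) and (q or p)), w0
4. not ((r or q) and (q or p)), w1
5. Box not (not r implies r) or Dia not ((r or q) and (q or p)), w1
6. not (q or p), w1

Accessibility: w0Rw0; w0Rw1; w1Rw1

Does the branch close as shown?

No, open

No atom appears with both signs at the same world.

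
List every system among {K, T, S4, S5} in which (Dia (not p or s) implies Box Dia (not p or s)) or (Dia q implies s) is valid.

S4-tableau for the negation not ((Dia (not p or s) implies Box Dia (not p or s)) or (Dia q implies s)):
1. not ((Dia (not p or s) implies Box Dia (not p or s)) or (Dia q implies s)), 0
2. not (Dia (not p or s) implies Box Dia (not p or s)), 0
3. not (Dia q implies s), 0
4. Dia (not p or s), 0
5. not Box Dia (not p or s), 0
6. Dia q, 0
7. not s, 0
8. not p or s, 1
9. s, 1
10. not Dia (not p or s), 2
11. not (not p or s), 2
12. p, 2
13. not s, 2
14. q, 3
Accessibility: 0R0, 0R1, 0R2, 0R3, 1R1, 2R2, 3R3
Complete open branch: countermodel on an S4-frame, so not valid in S4, nor in K, T (the same frame is also a K-frame and a T-frame).
S5-tableau for the negation not ((Dia (not p or s) implies Box Dia (not p or s)) or (Dia q implies s)):
1. not ((Dia (not p or s) implies Box Dia (not p or s)) or (Dia q implies s)), 0
2. not (Dia (not p or s) implies Box Dia (not p or s)), 0
3. not (Dia q implies s), 0
4. Dia (not p or s), 0
5. not Box Dia (not p or s), 0
6. Dia q, 0
7. not s, 0
8. not p or s, 1
9. s, 1
10. not Dia (not p or s), 2
11. not (not p or s), 0
12. p, 0
13. not (not p or s), 1
14. p, 1
15. not s, 1
Accessibility: 0R0, 0R1, 0R2, 1R0, 1R1, 1R2, 2R0, 2R1, 2R2
Branch closes: s and not s both at 1.
Every branch closes (one shown): valid in S5.

S5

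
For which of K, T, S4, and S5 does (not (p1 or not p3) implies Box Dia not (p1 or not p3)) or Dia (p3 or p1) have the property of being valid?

T, S4, S5

K-tableau for the negation not ((not (p1 or not p3) implies Box Dia not (p1 or not p3)) or Dia (p3 or p1)):
1. not ((not (p1 or not p3) implies Box Dia not (p1 or not p3)) or Dia (p3 or p1)), 0
2. not (not (p1 or not p3) implies Box Dia not (p1 or not p3)), 0
3. not Dia (p3 or p1), 0
4. not (p1 or not p3), 0
5. not Box Dia not (p1 or not p3), 0
6. not p1, 0
7. p3, 0
8. not Dia not (p1 or not p3), 1
9. not (p3 or p1), 1
10. not p3, 1
11. not p1, 1
Accessibility: 0R1
Complete open branch: countermodel on a K-frame, so not valid in K.
T-tableau for the negation not ((not (p1 or not p3) implies Box Dia not (p1 or not p3)) or Dia (p3 or p1)):
1. not ((not (p1 or not p3) implies Box Dia not (p1 or not p3)) or Dia (p3 or p1)), 0
2. not (not (p1 or not p3) implies Box Dia not (p1 or not p3)), 0
3. not Dia (p3 or p1), 0
4. not (p1 or not p3), 0
5. not Box Dia not (p1 or not p3), 0
6. not p1, 0
7. p3, 0
8. not (p3 or p1), 0
9. not p3, 0
Accessibility: 0R0
Branch closes: p3 and not p3 both at 0.
Every branch closes (one shown): valid in T, hence also in S4, S5 (every theorem of T is a theorem of S4 and S5).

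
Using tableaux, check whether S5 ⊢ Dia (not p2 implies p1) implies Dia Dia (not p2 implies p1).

Yes, valid

Tableau for the negation not (Dia (not p2 implies p1) implies Dia Dia (not p2 implies p1)):
1. not (Dia (not p2 implies p1) implies Dia Dia (not p2 implies p1)), 0
2. Dia (not p2 implies p1), 0   [neg-implies-rule on 1]
3. not Dia Dia (not p2 implies p1), 0   [neg-implies-rule on 1]
4. not Dia (not p2 implies p1), 0   [neg-Dia-rule on 3 via 0R0]
5. not (not p2 implies p1), 0   [neg-Dia-rule on 4 via 0R0]
6. not p2, 0   [neg-implies-rule on 5]
7. not p1, 0   [neg-implies-rule on 5]
8. not p2 implies p1, 1   [Dia-rule on 2: fresh world 1, 0R1]
9. not Dia (not p2 implies p1), 1   [neg-Dia-rule on 3 via 0R1]
10. not (not p2 implies p1), 1   [neg-Dia-rule on 4 via 0R1]
11. not p2, 1   [neg-implies-rule on 10]
12. not p1, 1   [neg-implies-rule on 10]
13. p1, 1   [implies-rule on 8 (branches; this branch)]
Accessibility: 0R0, 0R1, 1R0, 1R1
Branch closes: p1 and not p1 both at 1.
Every branch of the negation's tableau closes; the branch above is one of them.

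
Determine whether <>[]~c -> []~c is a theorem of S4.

Invalid (countermodel exists)

Tableau for the negation ~(<>[]~c -> []~c):
1. ~(<>[]~c -> []~c), u
2. <>[]~c, u   [~->-rule on 1]
3. ~[]~c, u   [~->-rule on 1]
4. []~c, v   [<>-rule on 2: fresh world v, uRv]
5. ~c, v   [[]-rule on 4 via vRv]
6. c, w   [~[]-rule on 3: fresh world w, uRw]
Accessibility: uRu, uRv, uRw, vRv, wRw
The negation has an open branch (countermodel exists).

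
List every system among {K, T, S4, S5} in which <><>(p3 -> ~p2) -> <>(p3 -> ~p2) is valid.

S4, S5

S4-tableau for the negation ~(<><>(p3 -> ~p2) -> <>(p3 -> ~p2)):
1. ~(<><>(p3 -> ~p2) -> <>(p3 -> ~p2)), w0
2. <><>(p3 -> ~p2), w0   [~->-rule on 1]
3. ~<>(p3 -> ~p2), w0   [~->-rule on 1]
4. ~(p3 -> ~p2), w0   [~<>-rule on 3 via w0Rw0]
5. p3, w0   [~->-rule on 4]
6. p2, w0   [~->-rule on 4]
7. <>(p3 -> ~p2), w1   [<>-rule on 2: fresh world w1, w0Rw1]
8. ~(p3 -> ~p2), w1   [~<>-rule on 3 via w0Rw1]
9. p3, w1   [~->-rule on 8]
10. p2, w1   [~->-rule on 8]
11. p3 -> ~p2, w2   [<>-rule on 7: fresh world w2, w1Rw2]
12. ~(p3 -> ~p2), w2   [~<>-rule on 3 via w0Rw2]
13. p3, w2   [~->-rule on 12]
14. p2, w2   [~->-rule on 12]
15. ~p2, w2   [->-rule on 11 (branches; this branch)]
Accessibility: w0Rw0, w0Rw1, w0Rw2, w1Rw1, w1Rw2, w2Rw2
Branch closes: p2 and ~p2 both at w2.
Every branch closes (one shown): valid in S4, hence also in S5 (every theorem of S4 is a theorem of S5).
T-tableau for the negation ~(<><>(p3 -> ~p2) -> <>(p3 -> ~p2)):
1. ~(<><>(p3 -> ~p2) -> <>(p3 -> ~p2)), w0
2. <><>(p3 -> ~p2), w0   [~->-rule on 1]
3. ~<>(p3 -> ~p2), w0   [~->-rule on 1]
4. ~(p3 -> ~p2), w0   [~<>-rule on 3 via w0Rw0]
5. p3, w0   [~->-rule on 4]
6. p2, w0   [~->-rule on 4]
7. <>(p3 -> ~p2), w1   [<>-rule on 2: fresh world w1, w0Rw1]
8. ~(p3 -> ~p2), w1   [~<>-rule on 3 via w0Rw1]
9. p3, w1   [~->-rule on 8]
10. p2, w1   [~->-rule on 8]
11. p3 -> ~p2, w2   [<>-rule on 7: fresh world w2, w1Rw2]
12. ~p2, w2   [->-rule on 11 (branches; this branch)]
Accessibility: w0Rw0, w0Rw1, w1Rw1, w1Rw2, w2Rw2
Complete open branch: countermodel on a T-frame, so not valid in T, nor in K (the same frame is also a K-frame).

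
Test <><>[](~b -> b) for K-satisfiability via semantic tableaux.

Satisfiable

1. <><>[](~b -> b), w0
2. <>[](~b -> b), w1
3. [](~b -> b), w2
Accessibility: w0Rw1, w1Rw2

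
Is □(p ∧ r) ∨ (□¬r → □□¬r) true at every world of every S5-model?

Valid

Tableau for the negation ¬(□(p ∧ r) ∨ (□¬r → □□¬r)):
1. ¬(□(p ∧ r) ∨ (□¬r → □□¬r)), w0
2. ¬□(p ∧ r), w0
3. ¬(□¬r → □□¬r), w0
4. □¬r, w0
5. ¬□□¬r, w0
6. ¬r, w0
7. ¬(p ∧ r), w1
8. ¬r, w1
9. ¬□¬r, w2
10. ¬r, w2
11. r, w3
12. ¬r, w3
Accessibility: w0Rw0, w0Rw1, w0Rw2, w0Rw3, w1Rw0, w1Rw1, w1Rw2, w1Rw3, w2Rw0, w2Rw1, w2Rw2, w2Rw3, w3Rw0, w3Rw1, w3Rw2, w3Rw3
Branch closes: r and ¬r both at w3.
All branches of the negation close; one closing branch shown above.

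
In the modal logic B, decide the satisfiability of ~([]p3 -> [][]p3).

1. ~([]p3 -> [][]p3), w0
2. []p3, w0   [~->-rule on 1]
3. ~[][]p3, w0   [~->-rule on 1]
4. p3, w0   [[]-rule on 2 via w0Rw0]
5. ~[]p3, w1   [~[]-rule on 3: fresh world w1, w0Rw1]
6. p3, w1   [[]-rule on 2 via w0Rw1]
7. ~p3, w2   [~[]-rule on 5: fresh world w2, w1Rw2]
Accessibility: w0Rw0, w0Rw1, w1Rw0, w1Rw1, w1Rw2, w2Rw1, w2Rw2

Satisfiable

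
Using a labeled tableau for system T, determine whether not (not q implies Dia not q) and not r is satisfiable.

1. not (not q implies Dia not q) and not r, 0
2. not (not q implies Dia not q), 0
3. not r, 0
4. not q, 0
5. not Dia not q, 0
6. q, 0
Accessibility: 0R0
Branch closes: q and not q both at 0.
Every branch closes; the branch above is one of them.

Unsatisfiable (every branch closes)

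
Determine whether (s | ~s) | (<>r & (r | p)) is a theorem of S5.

Tableau for the negation ~((s | ~s) | (<>r & (r | p))):
1. ~((s | ~s) | (<>r & (r | p))), 0
2. ~(s | ~s), 0
3. ~(<>r & (r | p)), 0
4. ~s, 0
5. s, 0
Accessibility: 0R0
Branch closes: s and ~s both at 0.
Every branch of the negation's tableau closes; the branch above is one of them.

Valid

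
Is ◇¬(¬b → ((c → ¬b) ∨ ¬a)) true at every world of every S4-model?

Tableau for the negation ¬◇¬(¬b → ((c → ¬b) ∨ ¬a)):
1. ¬◇¬(¬b → ((c → ¬b) ∨ ¬a)), 0
2. ¬b → ((c → ¬b) ∨ ¬a), 0
3. (c → ¬b) ∨ ¬a, 0
4. ¬a, 0
Accessibility: 0R0
The negation has an open branch (countermodel exists).

Invalid (countermodel exists)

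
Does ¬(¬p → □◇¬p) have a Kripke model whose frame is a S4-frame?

1. ¬(¬p → □◇¬p), w0
2. ¬p, w0   [¬→-rule on 1]
3. ¬□◇¬p, w0   [¬→-rule on 1]
4. ¬◇¬p, w1   [¬□-rule on 3: fresh world w1, w0Rw1]
5. p, w1   [¬◇-rule on 4 via w1Rw1]
Accessibility: w0Rw0, w0Rw1, w1Rw1

Satisfiable (open branch found)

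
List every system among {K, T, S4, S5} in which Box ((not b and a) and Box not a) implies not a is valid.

K-tableau for the negation not (Box ((not b and a) and Box not a) implies not a):
1. not (Box ((not b and a) and Box not a) implies not a), u
2. Box ((not b and a) and Box not a), u   [neg-implies-rule on 1]
3. a, u   [neg-implies-rule on 1]
Complete open branch: countermodel on a K-frame, so not valid in K.
T-tableau for the negation not (Box ((not b and a) and Box not a) implies not a):
1. not (Box ((not b and a) and Box not a) implies not a), u
2. Box ((not b and a) and Box not a), u   [neg-implies-rule on 1]
3. a, u   [neg-implies-rule on 1]
4. (not b and a) and Box not a, u   [Box-rule on 2 via uRu]
5. not b and a, u   [and-rule on 4]
6. Box not a, u   [and-rule on 4]
7. not b, u   [and-rule on 5]
8. not a, u   [Box-rule on 6 via uRu]
Accessibility: uRu
Branch closes: a and not a both at u.
Every branch closes (one shown): valid in T, hence also in S4, S5 (every theorem of T is a theorem of S4 and S5).

T, S4, S5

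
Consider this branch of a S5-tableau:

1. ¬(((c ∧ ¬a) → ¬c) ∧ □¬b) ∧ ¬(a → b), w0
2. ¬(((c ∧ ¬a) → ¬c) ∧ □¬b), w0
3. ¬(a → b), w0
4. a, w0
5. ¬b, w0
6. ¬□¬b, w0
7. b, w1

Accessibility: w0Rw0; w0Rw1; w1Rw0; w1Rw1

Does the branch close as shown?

Open

No atom appears with both signs at the same world.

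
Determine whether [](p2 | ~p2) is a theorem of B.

Valid

Tableau for the negation ~[](p2 | ~p2):
1. ~[](p2 | ~p2), w0
2. ~(p2 | ~p2), w1   [~[]-rule on 1: fresh world w1, w0Rw1]
3. ~p2, w1   [~|-rule on 2]
4. p2, w1   [~|-rule on 2]
Accessibility: w0Rw0, w0Rw1, w1Rw0, w1Rw1
Branch closes: p2 and ~p2 both at w1.
All branches of the negation close; one closing branch shown above.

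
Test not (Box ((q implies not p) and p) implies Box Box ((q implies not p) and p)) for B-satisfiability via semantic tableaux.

Satisfiable

1. not (Box ((q implies not p) and p) implies Box Box ((q implies not p) and p)), w0
2. Box ((q implies not p) and p), w0   [neg-implies-rule on 1]
3. not Box Box ((q implies not p) and p), w0   [neg-implies-rule on 1]
4. (q implies not p) and p, w0   [Box-rule on 2 via w0Rw0]
5. q implies not p, w0   [and-rule on 4]
6. p, w0   [and-rule on 4]
7. not q, w0   [implies-rule on 5 (branches; this branch)]
8. not Box ((q implies not p) and p), w1   [neg-Box-rule on 3: fresh world w1, w0Rw1]
9. (q implies not p) and p, w1   [Box-rule on 2 via w0Rw1]
10. q implies not p, w1   [and-rule on 9]
11. p, w1   [and-rule on 9]
12. not q, w1   [implies-rule on 10 (branches; this branch)]
13. not ((q implies not p) and p), w2   [neg-Box-rule on 8: fresh world w2, w1Rw2]
14. not p, w2   [neg-and-rule on 13 (branches; this branch)]
Accessibility: w0Rw0, w0Rw1, w1Rw0, w1Rw1, w1Rw2, w2Rw1, w2Rw2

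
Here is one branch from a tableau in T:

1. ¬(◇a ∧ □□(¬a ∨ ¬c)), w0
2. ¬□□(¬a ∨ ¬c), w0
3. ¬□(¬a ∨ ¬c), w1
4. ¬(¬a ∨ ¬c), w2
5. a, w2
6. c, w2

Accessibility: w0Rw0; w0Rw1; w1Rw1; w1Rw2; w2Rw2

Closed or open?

Open

No world carries both an atom and its negation.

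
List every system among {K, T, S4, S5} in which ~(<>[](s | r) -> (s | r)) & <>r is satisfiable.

K, T, S4

S4-tableau for the formula:
1. ~(<>[](s | r) -> (s | r)) & <>r, w0
2. ~(<>[](s | r) -> (s | r)), w0   [&-rule on 1]
3. <>r, w0   [&-rule on 1]
4. <>[](s | r), w0   [~->-rule on 2]
5. ~(s | r), w0   [~->-rule on 2]
6. ~s, w0   [~|-rule on 5]
7. ~r, w0   [~|-rule on 5]
8. r, w1   [<>-rule on 3: fresh world w1, w0Rw1]
9. [](s | r), w2   [<>-rule on 4: fresh world w2, w0Rw2]
10. s | r, w2   [[]-rule on 9 via w2Rw2]
11. r, w2   [|-rule on 10 (branches; this branch)]
Accessibility: w0Rw0, w0Rw1, w0Rw2, w1Rw1, w2Rw2
Complete open branch: satisfiable in S4, hence also in K, T (this S4-model is also a K-model and a T-model).
S5-tableau for the formula:
1. ~(<>[](s | r) -> (s | r)) & <>r, w0
2. ~(<>[](s | r) -> (s | r)), w0   [&-rule on 1]
3. <>r, w0   [&-rule on 1]
4. <>[](s | r), w0   [~->-rule on 2]
5. ~(s | r), w0   [~->-rule on 2]
6. ~s, w0   [~|-rule on 5]
7. ~r, w0   [~|-rule on 5]
8. r, w1   [<>-rule on 3: fresh world w1, w0Rw1]
9. [](s | r), w2   [<>-rule on 4: fresh world w2, w0Rw2]
10. s | r, w0   [[]-rule on 9 via w2Rw0]
11. s | r, w1   [[]-rule on 9 via w2Rw1]
12. s | r, w2   [[]-rule on 9 via w2Rw2]
13. r, w0   [|-rule on 10 (branches; this branch)]
Accessibility: w0Rw0, w0Rw1, w0Rw2, w1Rw0, w1Rw1, w1Rw2, w2Rw0, w2Rw1, w2Rw2
Branch closes: r and ~r both at w0.
Every branch closes (one shown): unsatisfiable in S5.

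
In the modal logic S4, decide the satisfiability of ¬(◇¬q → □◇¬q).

1. ¬(◇¬q → □◇¬q), 0
2. ◇¬q, 0
3. ¬□◇¬q, 0
4. ¬q, 1
5. ¬◇¬q, 2
6. q, 2
Accessibility: 0R0, 0R1, 0R2, 1R1, 2R2

Satisfiable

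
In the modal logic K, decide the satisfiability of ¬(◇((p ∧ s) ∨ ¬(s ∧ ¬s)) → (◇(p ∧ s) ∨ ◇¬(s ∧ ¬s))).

No, unsatisfiable

1. ¬(◇((p ∧ s) ∨ ¬(s ∧ ¬s)) → (◇(p ∧ s) ∨ ◇¬(s ∧ ¬s))), w0
2. ◇((p ∧ s) ∨ ¬(s ∧ ¬s)), w0
3. ¬(◇(p ∧ s) ∨ ◇¬(s ∧ ¬s)), w0
4. ¬◇(p ∧ s), w0
5. ¬◇¬(s ∧ ¬s), w0
6. (p ∧ s) ∨ ¬(s ∧ ¬s), w1
7. ¬(p ∧ s), w1
8. s ∧ ¬s, w1
9. s, w1
10. ¬s, w1
Accessibility: w0Rw1
Branch closes: s and ¬s both at w1.
All branches of the tableau close; one closing branch shown above.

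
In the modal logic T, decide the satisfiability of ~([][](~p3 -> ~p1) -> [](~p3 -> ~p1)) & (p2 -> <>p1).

1. ~([][](~p3 -> ~p1) -> [](~p3 -> ~p1)) & (p2 -> <>p1), w0
2. ~([][](~p3 -> ~p1) -> [](~p3 -> ~p1)), w0
3. p2 -> <>p1, w0
4. [][](~p3 -> ~p1), w0
5. ~[](~p3 -> ~p1), w0
6. [](~p3 -> ~p1), w0
7. ~p3 -> ~p1, w0
8. <>p1, w0
9. ~p1, w0
10. ~(~p3 -> ~p1), w1
11. ~p3, w1
12. p1, w1
13. [](~p3 -> ~p1), w1
14. ~p3 -> ~p1, w1
15. ~p1, w1
Accessibility: w0Rw0, w0Rw1, w1Rw1
Branch closes: p1 and ~p1 both at w1.
(One branch shown.) All branches close.

Unsatisfiable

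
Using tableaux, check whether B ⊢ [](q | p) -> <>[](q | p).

Tableau for the negation ~([](q | p) -> <>[](q | p)):
1. ~([](q | p) -> <>[](q | p)), 0
2. [](q | p), 0
3. ~<>[](q | p), 0
4. q | p, 0
5. ~[](q | p), 0
6. p, 0
7. ~(q | p), 1
8. ~q, 1
9. ~p, 1
10. q | p, 1
11. ~[](q | p), 1
12. p, 1
Accessibility: 0R0, 0R1, 1R0, 1R1
Branch closes: p and ~p both at 1.
All branches of the negation close; one closing branch shown above.

Yes, valid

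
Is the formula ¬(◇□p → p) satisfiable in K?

1. ¬(◇□p → p), 0
2. ◇□p, 0   [¬→-rule on 1]
3. ¬p, 0   [¬→-rule on 1]
4. □p, 1   [◇-rule on 2: fresh world 1, 0R1]
Accessibility: 0R1

Satisfiable (open branch found)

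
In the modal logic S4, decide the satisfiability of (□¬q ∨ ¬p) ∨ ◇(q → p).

1. (□¬q ∨ ¬p) ∨ ◇(q → p), u
2. ◇(q → p), u   [∨-rule on 1 (branches; this branch)]
3. q → p, v   [◇-rule on 2: fresh world v, uRv]
4. p, v   [→-rule on 3 (branches; this branch)]
Accessibility: uRu, uRv, vRv

Satisfiable (open branch found)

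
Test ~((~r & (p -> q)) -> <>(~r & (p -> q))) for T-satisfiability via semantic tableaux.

1. ~((~r & (p -> q)) -> <>(~r & (p -> q))), w0
2. ~r & (p -> q), w0   [~->-rule on 1]
3. ~<>(~r & (p -> q)), w0   [~->-rule on 1]
4. ~r, w0   [&-rule on 2]
5. p -> q, w0   [&-rule on 2]
6. ~(~r & (p -> q)), w0   [~<>-rule on 3 via w0Rw0]
7. q, w0   [->-rule on 5 (branches; this branch)]
8. ~(p -> q), w0   [~&-rule on 6 (branches; this branch)]
9. p, w0   [~->-rule on 8]
10. ~q, w0   [~->-rule on 8]
Accessibility: w0Rw0
Branch closes: q and ~q both at w0.
(One branch shown.) All branches close.

Unsatisfiable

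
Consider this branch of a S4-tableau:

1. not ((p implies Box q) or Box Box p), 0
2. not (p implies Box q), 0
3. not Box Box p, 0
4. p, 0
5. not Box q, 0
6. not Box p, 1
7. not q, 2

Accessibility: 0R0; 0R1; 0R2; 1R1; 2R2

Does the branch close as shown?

No atom appears with both signs at the same world.

No, open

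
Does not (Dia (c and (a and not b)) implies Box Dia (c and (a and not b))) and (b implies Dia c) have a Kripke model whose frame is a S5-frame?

1. not (Dia (c and (a and not b)) implies Box Dia (c and (a and not b))) and (b implies Dia c), w0
2. not (Dia (c and (a and not b)) implies Box Dia (c and (a and not b))), w0   [and-rule on 1]
3. b implies Dia c, w0   [and-rule on 1]
4. Dia (c and (a and not b)), w0   [neg-implies-rule on 2]
5. not Box Dia (c and (a and not b)), w0   [neg-implies-rule on 2]
6. Dia c, w0   [implies-rule on 3 (branches; this branch)]
7. c and (a and not b), w1   [Dia-rule on 4: fresh world w1, w0Rw1]
8. c, w1   [and-rule on 7]
9. a and not b, w1   [and-rule on 7]
10. a, w1   [and-rule on 9]
11. not b, w1   [and-rule on 9]
12. not Dia (c and (a and not b)), w2   [neg-Box-rule on 5: fresh world w2, w0Rw2]
13. not (c and (a and not b)), w0   [neg-Dia-rule on 12 via w2Rw0]
14. not (c and (a and not b)), w1   [neg-Dia-rule on 12 via w2Rw1]
15. not (c and (a and not b)), w2   [neg-Dia-rule on 12 via w2Rw2]
16. not (a and not b), w0   [neg-and-rule on 13 (branches; this branch)]
17. not (a and not b), w1   [neg-and-rule on 14 (branches; this branch)]
18. not (a and not b), w2   [neg-and-rule on 15 (branches; this branch)]
19. b, w0   [neg-and-rule on 16 (branches; this branch)]
20. b, w1   [neg-and-rule on 17 (branches; this branch)]
Accessibility: w0Rw0, w0Rw1, w0Rw2, w1Rw0, w1Rw1, w1Rw2, w2Rw0, w2Rw1, w2Rw2
Branch closes: b and not b both at w1.
Every branch closes; the branch above is one of them.

No, unsatisfiable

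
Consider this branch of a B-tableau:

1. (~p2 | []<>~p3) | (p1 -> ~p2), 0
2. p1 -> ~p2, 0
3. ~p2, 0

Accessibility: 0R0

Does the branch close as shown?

Open

There is no literal clash: for every atom and world, at most one sign appears.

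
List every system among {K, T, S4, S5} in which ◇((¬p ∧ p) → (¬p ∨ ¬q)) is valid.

K-tableau for the negation ¬◇((¬p ∧ p) → (¬p ∨ ¬q)):
1. ¬◇((¬p ∧ p) → (¬p ∨ ¬q)), u
Complete open branch: countermodel on a K-frame, so not valid in K.
T-tableau for the negation ¬◇((¬p ∧ p) → (¬p ∨ ¬q)):
1. ¬◇((¬p ∧ p) → (¬p ∨ ¬q)), u
2. ¬((¬p ∧ p) → (¬p ∨ ¬q)), u   [¬◇-rule on 1 via uRu]
3. ¬p ∧ p, u   [¬→-rule on 2]
4. ¬(¬p ∨ ¬q), u   [¬→-rule on 2]
5. ¬p, u   [∧-rule on 3]
6. p, u   [∧-rule on 3]
Accessibility: uRu
Branch closes: p and ¬p both at u.
Every branch closes (one shown): valid in T, hence also in S4, S5 (every theorem of T is a theorem of S4 and S5).

T, S4, S5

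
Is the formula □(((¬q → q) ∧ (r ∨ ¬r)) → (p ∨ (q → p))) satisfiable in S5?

Satisfiable

1. □(((¬q → q) ∧ (r ∨ ¬r)) → (p ∨ (q → p))), w0
2. ((¬q → q) ∧ (r ∨ ¬r)) → (p ∨ (q → p)), w0
3. p ∨ (q → p), w0
4. q → p, w0
5. p, w0
Accessibility: w0Rw0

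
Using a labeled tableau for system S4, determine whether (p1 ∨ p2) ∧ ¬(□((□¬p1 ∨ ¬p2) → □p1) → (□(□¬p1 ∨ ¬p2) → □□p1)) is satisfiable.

Unsatisfiable

1. (p1 ∨ p2) ∧ ¬(□((□¬p1 ∨ ¬p2) → □p1) → (□(□¬p1 ∨ ¬p2) → □□p1)), 0
2. p1 ∨ p2, 0
3. ¬(□((□¬p1 ∨ ¬p2) → □p1) → (□(□¬p1 ∨ ¬p2) → □□p1)), 0
4. □((□¬p1 ∨ ¬p2) → □p1), 0
5. ¬(□(□¬p1 ∨ ¬p2) → □□p1), 0
6. □(□¬p1 ∨ ¬p2), 0
7. ¬□□p1, 0
8. (□¬p1 ∨ ¬p2) → □p1, 0
9. □¬p1 ∨ ¬p2, 0
10. p2, 0
11. ¬(□¬p1 ∨ ¬p2), 0
12. ¬□¬p1, 0
13. □¬p1, 0
14. ¬p1, 0
15. ¬□p1, 1
16. (□¬p1 ∨ ¬p2) → □p1, 1
17. □¬p1 ∨ ¬p2, 1
18. ¬p1, 1
19. ¬(□¬p1 ∨ ¬p2), 1
20. ¬□¬p1, 1
21. p2, 1
22. □¬p1, 1
23. p1, 2
24. (□¬p1 ∨ ¬p2) → □p1, 2
25. □¬p1 ∨ ¬p2, 2
26. ¬p1, 2
Accessibility: 0R0, 0R1, 0R2, 1R1, 2R2
Branch closes: p1 and ¬p1 both at 2.
(One branch shown.) All branches close.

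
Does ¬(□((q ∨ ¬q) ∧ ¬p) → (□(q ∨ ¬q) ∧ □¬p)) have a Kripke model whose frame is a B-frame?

Unsatisfiable (every branch closes)

1. ¬(□((q ∨ ¬q) ∧ ¬p) → (□(q ∨ ¬q) ∧ □¬p)), u
2. □((q ∨ ¬q) ∧ ¬p), u
3. ¬(□(q ∨ ¬q) ∧ □¬p), u
4. (q ∨ ¬q) ∧ ¬p, u
5. q ∨ ¬q, u
6. ¬p, u
7. ¬□¬p, u
8. ¬q, u
9. p, v
10. (q ∨ ¬q) ∧ ¬p, v
11. q ∨ ¬q, v
12. ¬p, v
Accessibility: uRu, uRv, vRu, vRv
Branch closes: p and ¬p both at v.
(One branch shown.) All branches close.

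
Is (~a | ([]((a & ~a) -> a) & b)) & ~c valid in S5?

Tableau for the negation ~((~a | ([]((a & ~a) -> a) & b)) & ~c):
1. ~((~a | ([]((a & ~a) -> a) & b)) & ~c), u
2. c, u
Accessibility: uRu
The negation has an open branch (countermodel exists).

Invalid (countermodel exists)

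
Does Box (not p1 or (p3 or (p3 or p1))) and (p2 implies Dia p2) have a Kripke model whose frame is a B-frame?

Satisfiable (open branch found)

1. Box (not p1 or (p3 or (p3 or p1))) and (p2 implies Dia p2), w0
2. Box (not p1 or (p3 or (p3 or p1))), w0
3. p2 implies Dia p2, w0
4. not p1 or (p3 or (p3 or p1)), w0
5. Dia p2, w0
6. p3 or (p3 or p1), w0
7. p3 or p1, w0
8. p1, w0
9. p2, w1
10. not p1 or (p3 or (p3 or p1)), w1
11. p3 or (p3 or p1), w1
12. p3 or p1, w1
13. p1, w1
Accessibility: w0Rw0, w0Rw1, w1Rw0, w1Rw1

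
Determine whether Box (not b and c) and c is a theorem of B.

Tableau for the negation not (Box (not b and c) and c):
1. not (Box (not b and c) and c), 0
2. not c, 0   [neg-and-rule on 1 (branches; this branch)]
Accessibility: 0R0
The negation has an open branch (countermodel exists).

Not valid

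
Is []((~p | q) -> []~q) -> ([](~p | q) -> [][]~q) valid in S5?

Tableau for the negation ~([]((~p | q) -> []~q) -> ([](~p | q) -> [][]~q)):
1. ~([]((~p | q) -> []~q) -> ([](~p | q) -> [][]~q)), 0
2. []((~p | q) -> []~q), 0
3. ~([](~p | q) -> [][]~q), 0
4. [](~p | q), 0
5. ~[][]~q, 0
6. (~p | q) -> []~q, 0
7. ~p | q, 0
8. []~q, 0
9. ~q, 0
10. ~p, 0
11. ~[]~q, 1
12. (~p | q) -> []~q, 1
13. ~p | q, 1
14. ~q, 1
15. []~q, 1
16. ~p, 1
17. q, 2
18. (~p | q) -> []~q, 2
19. ~p | q, 2
20. ~q, 2
Accessibility: 0R0, 0R1, 0R2, 1R0, 1R1, 1R2, 2R0, 2R1, 2R2
Branch closes: q and ~q both at 2.
All branches of the negation close; one closing branch shown above.

Valid in S5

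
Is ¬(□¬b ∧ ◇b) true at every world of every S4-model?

Valid in S4

Tableau for the negation □¬b ∧ ◇b:
1. □¬b ∧ ◇b, w0
2. □¬b, w0
3. ◇b, w0
4. ¬b, w0
5. b, w1
6. ¬b, w1
Accessibility: w0Rw0, w0Rw1, w1Rw1
Branch closes: b and ¬b both at w1.
Every branch of the negation's tableau closes; the branch above is one of them.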